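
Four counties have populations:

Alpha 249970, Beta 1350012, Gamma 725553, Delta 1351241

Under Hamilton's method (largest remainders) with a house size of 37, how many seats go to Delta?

14

The standard divisor is 3676776/37 ≈ 99372.324.
Standard quotas: Alpha 2.5155, Beta 13.5854, Gamma 7.3014, Delta 13.5978.
Lower quotas: Alpha 2, Beta 13, Gamma 7, Delta 13 (sum 35, leaving 2 seats).
Remainders in descending order: Delta 0.5978, Beta 0.5854, Alpha 0.5155, Gamma 0.3014.
The surplus seats go to Delta, Beta.
Delta receives 14.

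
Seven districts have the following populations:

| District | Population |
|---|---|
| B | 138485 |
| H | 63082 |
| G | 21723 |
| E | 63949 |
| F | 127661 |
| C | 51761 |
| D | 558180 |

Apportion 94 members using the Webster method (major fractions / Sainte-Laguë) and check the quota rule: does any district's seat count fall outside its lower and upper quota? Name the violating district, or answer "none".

Standard quotas: B 12.702, H 5.786, G 1.992, E 5.866, F 11.709, C 4.748, D 51.197.
Webster allocation: B 13, H 6, G 2, E 6, F 12, C 5, D 50.
D has quota 51.197 (lower 51, upper 52) but receives 50 — outside the quota interval.

D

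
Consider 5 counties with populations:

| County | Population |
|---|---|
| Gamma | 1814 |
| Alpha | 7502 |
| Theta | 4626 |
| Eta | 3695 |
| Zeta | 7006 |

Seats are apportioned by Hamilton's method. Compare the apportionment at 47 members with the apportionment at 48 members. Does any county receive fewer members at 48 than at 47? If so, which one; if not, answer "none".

At 47 seats: Gamma 4, Alpha 14, Theta 9, Eta 7, Zeta 13.
At 48 seats: Gamma 3, Alpha 15, Theta 9, Eta 7, Zeta 14.
Gamma drops from 4 to 3.

Gamma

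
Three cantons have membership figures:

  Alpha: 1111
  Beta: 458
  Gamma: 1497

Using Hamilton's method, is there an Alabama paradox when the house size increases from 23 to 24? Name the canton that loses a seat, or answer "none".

Beta

At 23 seats: Alpha 8, Beta 4, Gamma 11.
At 24 seats: Alpha 9, Beta 3, Gamma 12.
Beta drops from 4 to 3.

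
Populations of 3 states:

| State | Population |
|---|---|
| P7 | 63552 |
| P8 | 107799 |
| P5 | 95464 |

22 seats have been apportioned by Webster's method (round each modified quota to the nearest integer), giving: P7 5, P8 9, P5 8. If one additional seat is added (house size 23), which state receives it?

P7

Priority for the next seat is population ÷ (current seats + 0.5).
Priorities: P7 11554.909, P8 11347.263, P5 11231.059.
Highest priority: P7.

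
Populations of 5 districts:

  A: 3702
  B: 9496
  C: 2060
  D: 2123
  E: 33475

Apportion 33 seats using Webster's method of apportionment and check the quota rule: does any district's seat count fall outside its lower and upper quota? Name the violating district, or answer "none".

Standard quotas: A 2.402, B 6.162, C 1.337, D 1.378, E 21.722.
Webster allocation: A 2, B 6, C 1, D 1, E 23.
E has quota 21.722 (lower 21, upper 22) but receives 23 — outside the quota interval.

E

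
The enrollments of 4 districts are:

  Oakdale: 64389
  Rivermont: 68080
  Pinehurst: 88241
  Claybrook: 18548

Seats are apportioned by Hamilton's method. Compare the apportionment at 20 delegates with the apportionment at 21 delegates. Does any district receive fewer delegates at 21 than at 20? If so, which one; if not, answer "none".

Claybrook

At 20 seats: Oakdale 5, Rivermont 6, Pinehurst 7, Claybrook 2.
At 21 seats: Oakdale 6, Rivermont 6, Pinehurst 8, Claybrook 1.
Claybrook drops from 2 to 1.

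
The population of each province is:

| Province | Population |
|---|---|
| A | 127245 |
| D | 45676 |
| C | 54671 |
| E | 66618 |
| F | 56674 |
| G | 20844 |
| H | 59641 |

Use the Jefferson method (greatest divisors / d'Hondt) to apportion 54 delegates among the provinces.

Standard divisor 431369/54 ≈ 7988.315; standard quotas: A 15.929, D 5.718, C 6.844, E 8.339, F 7.095, G 2.609, H 7.466.
Rounding down gives 15, 5, 6, 8, 7, 2, 7 = 50 seats, so the divisor must be adjusted.
With modified divisor 7476.04: modified quotas A 17.020, D 6.110, C 7.313, E 8.911, F 7.581, G 2.788, H 7.978.
Rounding down: A 17, D 6, C 7, E 8, F 7, G 2, H 7 (total 54).

A: 17, D: 6, C: 7, E: 8, F: 7, G: 2, H: 7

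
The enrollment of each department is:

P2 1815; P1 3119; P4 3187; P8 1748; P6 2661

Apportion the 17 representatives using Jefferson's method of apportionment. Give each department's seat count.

Standard divisor 12530/17 ≈ 737.059; standard quotas: P2 2.462, P1 4.232, P4 4.324, P8 2.372, P6 3.610.
Rounding down gives 2, 4, 4, 2, 3 = 15 seats, so the divisor must be adjusted.
With modified divisor 630: modified quotas P2 2.881, P1 4.951, P4 5.059, P8 2.775, P6 4.224.
Rounding down: P2 2, P1 4, P4 5, P8 2, P6 4 (total 17).

P2: 2, P1: 4, P4: 5, P8: 2, P6: 4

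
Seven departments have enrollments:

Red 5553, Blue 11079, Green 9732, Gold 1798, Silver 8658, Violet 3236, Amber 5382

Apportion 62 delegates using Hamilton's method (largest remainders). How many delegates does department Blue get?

15

Total 45438; standard divisor 45438/62 ≈ 732.871.
Standard quotas: Red 7.5771, Blue 15.1173, Green 13.2793, Gold 2.4534, Silver 11.8138, Violet 4.4155, Amber 7.3437.
Lower quotas: Red 7, Blue 15, Green 13, Gold 2, Silver 11, Violet 4, Amber 7 (sum 59, leaving 3 seats).
Remainders in descending order: Silver 0.8138, Red 0.5771, Gold 0.4534, Violet 0.4155, Amber 0.3437, Green 0.2793, Blue 0.1173.
Largest remainders: Silver, Red, Gold receive the extra seats.
Blue receives 15.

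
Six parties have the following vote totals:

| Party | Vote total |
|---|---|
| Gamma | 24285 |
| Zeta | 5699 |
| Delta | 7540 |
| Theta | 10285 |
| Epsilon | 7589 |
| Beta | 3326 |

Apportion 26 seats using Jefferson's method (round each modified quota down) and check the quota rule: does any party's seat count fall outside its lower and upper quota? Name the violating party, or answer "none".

Standard quotas: Gamma 10.752, Zeta 2.523, Delta 3.338, Theta 4.554, Epsilon 3.360, Beta 1.473.
Jefferson allocation: Gamma 12, Zeta 2, Delta 3, Theta 5, Epsilon 3, Beta 1.
Gamma has quota 10.752 (lower 10, upper 11) but receives 12 — outside the quota interval.

Gamma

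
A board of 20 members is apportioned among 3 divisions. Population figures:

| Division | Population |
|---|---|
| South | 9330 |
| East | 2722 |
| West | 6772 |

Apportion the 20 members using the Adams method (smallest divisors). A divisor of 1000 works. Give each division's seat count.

With modified divisor 1000: modified quotas South 9.330, East 2.722, West 6.772.
Rounding up: South 10, East 3, West 7 (total 20).

South 10, East 3, West 7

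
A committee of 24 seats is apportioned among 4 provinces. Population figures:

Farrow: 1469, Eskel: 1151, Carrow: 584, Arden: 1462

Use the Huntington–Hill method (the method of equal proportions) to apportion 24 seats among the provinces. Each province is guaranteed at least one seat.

With divisor 196: modified quotas Farrow 7.495, Eskel 5.872, Carrow 2.980, Arden 7.459.
Geometric-mean thresholds: Farrow √(7·8)=7.483, Eskel √(5·6)=5.477, Carrow √(2·3)=2.449, Arden √(7·8)=7.483.
Each quota rounded against its threshold gives Farrow 8, Eskel 6, Carrow 3, Arden 7 (total 24).

Farrow 8, Eskel 6, Carrow 3, Arden 7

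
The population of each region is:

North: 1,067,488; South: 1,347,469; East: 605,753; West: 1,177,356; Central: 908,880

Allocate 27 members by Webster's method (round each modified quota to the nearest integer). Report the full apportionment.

North: 6, South: 7, East: 3, West: 6, Central: 5

Standard divisor 5106946/27 ≈ 189146.148; standard quotas: North 5.644, South 7.124, East 3.203, West 6.225, Central 4.805.
Rounding to the nearest integer gives North 6, South 7, East 3, West 6, Central 5 — total 27, matching the house size, so no adjustment is needed.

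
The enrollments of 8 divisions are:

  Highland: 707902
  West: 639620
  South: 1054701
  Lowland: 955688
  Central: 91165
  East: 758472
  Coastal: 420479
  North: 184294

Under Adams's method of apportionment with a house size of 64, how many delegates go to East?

10

Standard divisor 4812321/64 ≈ 75192.516; standard quotas: Highland 9.415, West 8.506, South 14.027, Lowland 12.710, Central 1.212, East 10.087, Coastal 5.592, North 2.451.
Rounding up gives 10, 9, 15, 13, 2, 11, 6, 3 = 69 seats, so the divisor must be adjusted.
With modified divisor 80500: modified quotas Highland 8.794, West 7.946, South 13.102, Lowland 11.872, Central 1.132, East 9.422, Coastal 5.223, North 2.289.
Rounding up: Highland 9, West 8, South 14, Lowland 12, Central 2, East 10, Coastal 6, North 3 (total 64).
East receives 10.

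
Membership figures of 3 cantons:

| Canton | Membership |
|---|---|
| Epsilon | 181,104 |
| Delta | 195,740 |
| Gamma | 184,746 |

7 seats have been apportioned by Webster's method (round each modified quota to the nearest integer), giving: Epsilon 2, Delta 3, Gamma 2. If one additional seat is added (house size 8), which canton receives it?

Priority for the next seat is population ÷ (current seats + 0.5).
Priorities: Epsilon 72441.600, Delta 55925.714, Gamma 73898.400.
Highest priority: Gamma.

Gamma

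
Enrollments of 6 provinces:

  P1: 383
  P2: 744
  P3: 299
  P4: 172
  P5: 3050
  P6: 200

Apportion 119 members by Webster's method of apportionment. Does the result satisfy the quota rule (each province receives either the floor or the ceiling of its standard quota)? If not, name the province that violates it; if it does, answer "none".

Standard quotas: P1 9.401, P2 18.262, P3 7.339, P4 4.222, P5 74.866, P6 4.909.
Webster allocation: P1 9, P2 18, P3 7, P4 4, P5 76, P6 5.
P5 has quota 74.866 (lower 74, upper 75) but receives 76 — outside the quota interval.

P5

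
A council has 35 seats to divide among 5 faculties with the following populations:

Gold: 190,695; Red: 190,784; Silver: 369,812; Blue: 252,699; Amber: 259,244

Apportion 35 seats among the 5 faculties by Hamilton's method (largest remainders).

Gold 5, Red 6, Silver 10, Blue 7, Amber 7

The standard divisor is 1263234/35 ≈ 36092.4.
Standard quotas: Gold 5.2835, Red 5.2860, Silver 10.2463, Blue 7.0014, Amber 7.1828.
Lower quotas: Gold 5, Red 5, Silver 10, Blue 7, Amber 7 (sum 34, leaving 1 seat).
Remainders in descending order: Red 0.2860, Gold 0.2835, Silver 0.2463, Amber 0.1828, Blue 0.0014.
The surplus seat goes to Red.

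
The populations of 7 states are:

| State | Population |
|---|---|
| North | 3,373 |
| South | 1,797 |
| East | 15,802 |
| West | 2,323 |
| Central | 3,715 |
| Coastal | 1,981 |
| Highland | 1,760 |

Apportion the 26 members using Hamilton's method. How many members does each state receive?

North: 3, South: 2, East: 13, West: 2, Central: 3, Coastal: 2, Highland: 1

Standard divisor: 30751 ÷ 26 ≈ 1182.731.
Standard quotas: North 2.8519, South 1.5194, East 13.3606, West 1.9641, Central 3.1410, Coastal 1.6749, Highland 1.4881.
Lower quotas: North 2, South 1, East 13, West 1, Central 3, Coastal 1, Highland 1 (sum 22, leaving 4 seats).
Remainders in descending order: West 0.9641, North 0.8519, Coastal 0.6749, South 0.5194, Highland 0.4881, East 0.3606, Central 0.1410.
Largest remainders: West, North, Coastal, South receive the extra seats.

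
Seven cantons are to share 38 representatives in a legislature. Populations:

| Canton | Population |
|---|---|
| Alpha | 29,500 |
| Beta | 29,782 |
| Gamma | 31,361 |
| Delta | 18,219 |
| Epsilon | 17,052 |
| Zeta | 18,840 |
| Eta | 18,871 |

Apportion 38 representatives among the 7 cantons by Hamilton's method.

Alpha 7, Beta 7, Gamma 7, Delta 4, Epsilon 4, Zeta 4, Eta 5

The standard divisor is 163625/38 ≈ 4305.921.
Standard quotas: Alpha 6.8510, Beta 6.9165, Gamma 7.2832, Delta 4.2312, Epsilon 3.9601, Zeta 4.3754, Eta 4.3826.
Lower quotas: Alpha 6, Beta 6, Gamma 7, Delta 4, Epsilon 3, Zeta 4, Eta 4 (sum 34, leaving 4 seats).
Remainders in descending order: Epsilon 0.9601, Beta 0.9165, Alpha 0.8510, Eta 0.3826, Zeta 0.3754, Gamma 0.2832, Delta 0.2312.
Largest remainders: Epsilon, Beta, Alpha, Eta receive the extra seats.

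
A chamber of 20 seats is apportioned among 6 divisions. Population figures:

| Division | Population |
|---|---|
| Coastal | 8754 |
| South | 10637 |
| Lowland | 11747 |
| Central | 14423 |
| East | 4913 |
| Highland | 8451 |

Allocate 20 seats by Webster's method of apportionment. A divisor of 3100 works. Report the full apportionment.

Coastal=3, South=3, Lowland=4, Central=5, East=2, Highland=3

With modified divisor 3100: modified quotas Coastal 2.824, South 3.431, Lowland 3.789, Central 4.653, East 1.585, Highland 2.726.
Rounding to the nearest integer: Coastal 3, South 3, Lowland 4, Central 5, East 2, Highland 3 (total 20).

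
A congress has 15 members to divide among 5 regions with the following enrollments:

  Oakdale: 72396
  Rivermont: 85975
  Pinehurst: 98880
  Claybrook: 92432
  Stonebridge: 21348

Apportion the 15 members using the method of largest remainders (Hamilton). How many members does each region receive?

Total 371031; standard divisor 371031/15 ≈ 24735.4.
Standard quotas: Oakdale 2.9268, Rivermont 3.4758, Pinehurst 3.9975, Claybrook 3.7368, Stonebridge 0.8631.
Lower quotas: Oakdale 2, Rivermont 3, Pinehurst 3, Claybrook 3, Stonebridge 0 (sum 11, leaving 4 seats).
Remainders in descending order: Pinehurst 0.9975, Oakdale 0.9268, Stonebridge 0.8631, Claybrook 0.7368, Rivermont 0.4758.
Largest remainders: Pinehurst, Oakdale, Stonebridge, Claybrook receive the extra seats.

Oakdale 3, Rivermont 3, Pinehurst 4, Claybrook 4, Stonebridge 1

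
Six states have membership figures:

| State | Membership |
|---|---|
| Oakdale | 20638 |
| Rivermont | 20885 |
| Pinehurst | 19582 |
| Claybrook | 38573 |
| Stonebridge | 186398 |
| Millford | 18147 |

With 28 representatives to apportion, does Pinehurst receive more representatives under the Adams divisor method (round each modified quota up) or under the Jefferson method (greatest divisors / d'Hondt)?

Adams: Oakdale 2, Rivermont 2, Pinehurst 2, Claybrook 4, Stonebridge 16, Millford 2.
Jefferson: Oakdale 2, Rivermont 2, Pinehurst 1, Claybrook 3, Stonebridge 19, Millford 1.
Pinehurst gets 2 under Adams and 1 under Jefferson.

Adams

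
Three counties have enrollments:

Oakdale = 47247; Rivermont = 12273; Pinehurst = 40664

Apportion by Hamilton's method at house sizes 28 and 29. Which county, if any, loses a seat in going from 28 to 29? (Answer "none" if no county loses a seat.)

Rivermont

At 28 seats: Oakdale 13, Rivermont 4, Pinehurst 11.
At 29 seats: Oakdale 14, Rivermont 3, Pinehurst 12.
Rivermont drops from 4 to 3.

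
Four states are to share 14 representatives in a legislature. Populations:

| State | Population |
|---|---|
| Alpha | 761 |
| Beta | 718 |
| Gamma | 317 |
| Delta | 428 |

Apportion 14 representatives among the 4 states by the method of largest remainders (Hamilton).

Total 2224; standard divisor 2224/14 ≈ 158.857.
Standard quotas: Alpha 4.790, Beta 4.520, Gamma 1.996, Delta 2.694.
Lower quotas: Alpha 4, Beta 4, Gamma 1, Delta 2 (sum 11, leaving 3 seats).
Remainders in descending order: Gamma 0.996, Alpha 0.790, Delta 0.694, Beta 0.520.
Largest remainders: Gamma, Alpha, Delta receive the extra seats.

Alpha=5; Beta=4; Gamma=2; Delta=3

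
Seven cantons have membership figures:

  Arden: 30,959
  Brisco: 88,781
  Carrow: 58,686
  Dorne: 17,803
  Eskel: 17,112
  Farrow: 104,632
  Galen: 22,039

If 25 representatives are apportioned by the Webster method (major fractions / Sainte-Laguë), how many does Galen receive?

2

Standard divisor 340012/25 ≈ 13600.48; standard quotas: Arden 2.276, Brisco 6.528, Carrow 4.315, Dorne 1.309, Eskel 1.258, Farrow 7.693, Galen 1.620.
Rounding to the nearest integer gives Arden 2, Brisco 7, Carrow 4, Dorne 1, Eskel 1, Farrow 8, Galen 2 — total 25, matching the house size, so no adjustment is needed.
Galen receives 2.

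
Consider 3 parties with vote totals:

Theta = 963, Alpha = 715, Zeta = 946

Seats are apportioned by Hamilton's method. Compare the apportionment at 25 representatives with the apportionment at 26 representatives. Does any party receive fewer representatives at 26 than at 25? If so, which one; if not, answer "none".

none

At 25 seats: Theta 9, Alpha 7, Zeta 9.
At 26 seats: Theta 10, Alpha 7, Zeta 9.
No party's allocation decreased.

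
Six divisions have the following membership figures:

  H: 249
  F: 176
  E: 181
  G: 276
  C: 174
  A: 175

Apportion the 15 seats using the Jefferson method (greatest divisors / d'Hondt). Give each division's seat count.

H=3; F=2; E=2; G=4; C=2; A=2

Standard divisor 1231/15 ≈ 82.067; standard quotas: H 3.034, F 2.145, E 2.206, G 3.363, C 2.120, A 2.132.
Rounding down gives 3, 2, 2, 3, 2, 2 = 14 seats, so the divisor must be adjusted.
With modified divisor 66: modified quotas H 3.773, F 2.667, E 2.742, G 4.182, C 2.636, A 2.652.
Rounding down: H 3, F 2, E 2, G 4, C 2, A 2 (total 15).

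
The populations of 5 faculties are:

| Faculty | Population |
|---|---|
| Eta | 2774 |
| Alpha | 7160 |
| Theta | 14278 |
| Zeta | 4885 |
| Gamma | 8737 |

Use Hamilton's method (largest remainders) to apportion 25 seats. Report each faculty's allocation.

Total 37834; standard divisor 37834/25 ≈ 1513.36.
Standard quotas: Eta 1.8330, Alpha 4.7312, Theta 9.4346, Zeta 3.2279, Gamma 5.7732.
Lower quotas: Eta 1, Alpha 4, Theta 9, Zeta 3, Gamma 5 (sum 22, leaving 3 seats).
Remainders in descending order: Eta 0.8330, Gamma 0.7732, Alpha 0.7312, Theta 0.4346, Zeta 0.2279.
The surplus seats go to Eta, Gamma, Alpha.

Eta 2, Alpha 5, Theta 9, Zeta 3, Gamma 6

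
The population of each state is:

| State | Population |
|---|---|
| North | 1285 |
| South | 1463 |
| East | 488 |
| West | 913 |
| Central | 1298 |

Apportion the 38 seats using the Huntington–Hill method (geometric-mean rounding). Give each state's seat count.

North 9, South 10, East 3, West 7, Central 9

With divisor 140.876: modified quotas North 9.121, South 10.385, East 3.464, West 6.481, Central 9.214.
Geometric-mean thresholds: North √(9·10)=9.487, South √(10·11)=10.488, East √(3·4)=3.464, West √(6·7)=6.481, Central √(9·10)=9.487.
Each quota rounded against its threshold gives North 9, South 10, East 3, West 7, Central 9 (total 38).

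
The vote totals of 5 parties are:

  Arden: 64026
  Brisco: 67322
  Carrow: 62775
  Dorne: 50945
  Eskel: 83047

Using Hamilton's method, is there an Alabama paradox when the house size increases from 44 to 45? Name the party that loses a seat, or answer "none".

At 44 seats: Arden 9, Brisco 9, Carrow 8, Dorne 7, Eskel 11.
At 45 seats: Arden 9, Brisco 9, Carrow 9, Dorne 7, Eskel 11.
No party's allocation decreased.

none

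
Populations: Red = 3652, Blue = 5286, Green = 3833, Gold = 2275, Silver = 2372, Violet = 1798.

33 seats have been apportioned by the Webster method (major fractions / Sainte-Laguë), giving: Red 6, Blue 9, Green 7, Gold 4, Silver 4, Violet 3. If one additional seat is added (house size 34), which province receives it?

Red

Priority for the next seat is population ÷ (current seats + 0.5).
Priorities: Red 561.846, Blue 556.421, Green 511.067, Gold 505.556, Silver 527.111, Violet 513.714.
Highest priority: Red.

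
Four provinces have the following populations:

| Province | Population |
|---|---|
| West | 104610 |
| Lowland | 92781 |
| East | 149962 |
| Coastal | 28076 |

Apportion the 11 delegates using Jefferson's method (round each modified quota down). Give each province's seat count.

Standard divisor 375429/11 ≈ 34129.909; standard quotas: West 3.065, Lowland 2.718, East 4.394, Coastal 0.823.
Rounding down gives 3, 2, 4, 0 = 9 seats, so the divisor must be adjusted.
With modified divisor 29000: modified quotas West 3.607, Lowland 3.199, East 5.171, Coastal 0.968.
Rounding down: West 3, Lowland 3, East 5, Coastal 0 (total 11).

West: 3, Lowland: 3, East: 5, Coastal: 0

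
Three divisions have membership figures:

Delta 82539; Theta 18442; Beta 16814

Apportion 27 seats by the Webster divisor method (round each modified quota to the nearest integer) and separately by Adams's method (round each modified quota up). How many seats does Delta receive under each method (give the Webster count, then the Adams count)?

Webster: Delta 19, Theta 4, Beta 4.
Adams: Delta 18, Theta 5, Beta 4.
Delta gets 19 under Webster and 18 under Adams.

19 and 18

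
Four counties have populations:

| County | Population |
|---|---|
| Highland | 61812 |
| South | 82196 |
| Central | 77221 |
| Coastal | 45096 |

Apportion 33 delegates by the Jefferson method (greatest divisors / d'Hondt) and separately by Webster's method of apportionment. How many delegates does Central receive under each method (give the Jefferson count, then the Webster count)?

10 and 9

Jefferson: Highland 8, South 10, Central 10, Coastal 5.
Webster: Highland 8, South 10, Central 9, Coastal 6.
Central gets 10 under Jefferson and 9 under Webster.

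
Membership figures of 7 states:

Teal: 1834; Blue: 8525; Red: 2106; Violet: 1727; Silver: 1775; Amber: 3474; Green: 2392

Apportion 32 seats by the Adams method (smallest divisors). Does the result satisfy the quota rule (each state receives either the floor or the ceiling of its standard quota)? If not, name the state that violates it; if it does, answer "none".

Blue

Standard quotas: Teal 2.688, Blue 12.495, Red 3.087, Violet 2.531, Silver 2.602, Amber 5.092, Green 3.506.
Adams allocation: Teal 3, Blue 11, Red 3, Violet 3, Silver 3, Amber 5, Green 4.
Blue has quota 12.495 (lower 12, upper 13) but receives 11 — outside the quota interval.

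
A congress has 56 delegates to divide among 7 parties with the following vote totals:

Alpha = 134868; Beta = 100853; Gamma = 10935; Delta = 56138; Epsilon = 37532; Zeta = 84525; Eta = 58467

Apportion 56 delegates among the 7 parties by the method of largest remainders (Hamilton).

Alpha: 16, Beta: 12, Gamma: 1, Delta: 6, Epsilon: 4, Zeta: 10, Eta: 7

The standard divisor is 483318/56 ≈ 8630.679.
Standard quotas: Alpha 15.6266, Beta 11.6854, Gamma 1.2670, Delta 6.5045, Epsilon 4.3487, Zeta 9.7936, Eta 6.7743.
Lower quotas: Alpha 15, Beta 11, Gamma 1, Delta 6, Epsilon 4, Zeta 9, Eta 6 (sum 52, leaving 4 seats).
Remainders in descending order: Zeta 0.7936, Eta 0.7743, Beta 0.6854, Alpha 0.6266, Delta 0.5045, Epsilon 0.3487, Gamma 0.2670.
The surplus seats go to Zeta, Eta, Beta, Alpha.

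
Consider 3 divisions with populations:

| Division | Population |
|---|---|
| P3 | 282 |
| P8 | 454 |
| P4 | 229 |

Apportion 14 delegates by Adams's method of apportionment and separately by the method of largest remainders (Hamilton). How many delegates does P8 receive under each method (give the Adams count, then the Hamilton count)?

Adams: P3 4, P8 6, P4 4.
Hamilton: P3 4, P8 7, P4 3.
P8 gets 6 under Adams and 7 under Hamilton.

6 and 7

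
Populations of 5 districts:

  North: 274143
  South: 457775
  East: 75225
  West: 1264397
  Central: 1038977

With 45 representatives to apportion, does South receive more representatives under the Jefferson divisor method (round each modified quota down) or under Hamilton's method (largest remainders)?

Jefferson: North 4, South 6, East 1, West 19, Central 15.
Hamilton: North 4, South 7, East 1, West 18, Central 15.
South gets 6 under Jefferson and 7 under Hamilton.

Hamilton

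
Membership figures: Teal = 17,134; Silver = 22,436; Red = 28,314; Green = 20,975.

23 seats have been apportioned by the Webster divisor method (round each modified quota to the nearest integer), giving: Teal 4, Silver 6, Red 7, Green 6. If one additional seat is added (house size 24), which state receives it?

Priority for the next seat is population ÷ (current seats + 0.5).
Priorities: Teal 3807.556, Silver 3451.692, Red 3775.200, Green 3226.923.
Highest priority: Teal.

Teal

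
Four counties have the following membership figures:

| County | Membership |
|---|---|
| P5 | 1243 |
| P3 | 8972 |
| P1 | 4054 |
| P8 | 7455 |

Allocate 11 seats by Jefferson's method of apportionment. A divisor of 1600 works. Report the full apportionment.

With modified divisor 1600: modified quotas P5 0.777, P3 5.607, P1 2.534, P8 4.659.
Rounding down: P5 0, P3 5, P1 2, P8 4 (total 11).

P5: 0, P3: 5, P1: 2, P8: 4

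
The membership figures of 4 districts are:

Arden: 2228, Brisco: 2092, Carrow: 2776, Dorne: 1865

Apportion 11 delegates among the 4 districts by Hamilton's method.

Arden=3; Brisco=3; Carrow=3; Dorne=2

Standard divisor: 8961 ÷ 11 ≈ 814.636.
Standard quotas: Arden 2.735, Brisco 2.568, Carrow 3.408, Dorne 2.289.
Lower quotas: Arden 2, Brisco 2, Carrow 3, Dorne 2 (sum 9, leaving 2 seats).
Remainders in descending order: Arden 0.735, Brisco 0.568, Carrow 0.408, Dorne 0.289.
Largest remainders: Arden, Brisco receive the extra seats.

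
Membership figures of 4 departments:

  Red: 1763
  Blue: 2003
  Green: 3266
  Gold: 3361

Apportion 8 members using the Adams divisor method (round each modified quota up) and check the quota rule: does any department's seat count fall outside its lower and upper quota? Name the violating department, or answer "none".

none

Standard quotas: Red 1.357, Blue 1.542, Green 2.514, Gold 2.587.
Adams allocation: Red 2, Blue 2, Green 2, Gold 2.
Every allocation lies between the lower and upper quota.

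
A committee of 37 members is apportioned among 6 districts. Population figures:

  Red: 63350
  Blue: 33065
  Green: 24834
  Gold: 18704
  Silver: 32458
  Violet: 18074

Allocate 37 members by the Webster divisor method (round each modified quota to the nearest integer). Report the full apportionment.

Red 12, Blue 6, Green 5, Gold 4, Silver 6, Violet 4

Standard divisor 190485/37 ≈ 5148.243; standard quotas: Red 12.305, Blue 6.423, Green 4.824, Gold 3.633, Silver 6.305, Violet 3.511.
Rounding to the nearest integer gives Red 12, Blue 6, Green 5, Gold 4, Silver 6, Violet 4 — total 37, matching the house size, so no adjustment is needed.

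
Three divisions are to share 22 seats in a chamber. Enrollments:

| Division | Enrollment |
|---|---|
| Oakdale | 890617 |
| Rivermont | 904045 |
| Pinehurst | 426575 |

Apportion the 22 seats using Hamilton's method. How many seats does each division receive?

The standard divisor is 2221237/22 ≈ 100965.318.
Standard quotas: Oakdale 8.8210, Rivermont 8.9540, Pinehurst 4.2250.
Lower quotas: Oakdale 8, Rivermont 8, Pinehurst 4 (sum 20, leaving 2 seats).
Remainders in descending order: Rivermont 0.9540, Oakdale 0.8210, Pinehurst 0.2250.
The surplus seats go to Rivermont, Oakdale.

Oakdale=9, Rivermont=9, Pinehurst=4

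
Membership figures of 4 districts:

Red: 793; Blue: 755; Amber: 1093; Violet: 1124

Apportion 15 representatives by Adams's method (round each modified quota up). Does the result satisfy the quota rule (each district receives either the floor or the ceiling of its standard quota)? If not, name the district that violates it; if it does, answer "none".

none

Standard quotas: Red 3.159, Blue 3.008, Amber 4.355, Violet 4.478.
Adams allocation: Red 3, Blue 3, Amber 4, Violet 5.
Every allocation lies between the lower and upper quota.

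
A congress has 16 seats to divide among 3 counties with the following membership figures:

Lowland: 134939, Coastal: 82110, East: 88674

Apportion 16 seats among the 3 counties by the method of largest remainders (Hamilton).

Lowland 7, Coastal 4, East 5

Standard divisor: 305723 ÷ 16 ≈ 19107.688.
Standard quotas: Lowland 7.0620, Coastal 4.2972, East 4.6407.
Lower quotas: Lowland 7, Coastal 4, East 4 (sum 15, leaving 1 seat).
Remainders in descending order: East 0.6407, Coastal 0.2972, Lowland 0.0620.
Largest remainder: East receives the extra seat.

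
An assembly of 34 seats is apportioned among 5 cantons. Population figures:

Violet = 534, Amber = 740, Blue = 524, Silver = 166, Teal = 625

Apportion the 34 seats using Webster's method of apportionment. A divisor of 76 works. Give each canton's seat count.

With modified divisor 76: modified quotas Violet 7.026, Amber 9.737, Blue 6.895, Silver 2.184, Teal 8.224.
Rounding to the nearest integer: Violet 7, Amber 10, Blue 7, Silver 2, Teal 8 (total 34).

Violet: 7, Amber: 10, Blue: 7, Silver: 2, Teal: 8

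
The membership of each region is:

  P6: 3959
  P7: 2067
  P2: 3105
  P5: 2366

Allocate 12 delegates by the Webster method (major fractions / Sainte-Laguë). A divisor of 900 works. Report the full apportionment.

P6 4, P7 2, P2 3, P5 3

With modified divisor 900: modified quotas P6 4.399, P7 2.297, P2 3.450, P5 2.629.
Rounding to the nearest integer: P6 4, P7 2, P2 3, P5 3 (total 12).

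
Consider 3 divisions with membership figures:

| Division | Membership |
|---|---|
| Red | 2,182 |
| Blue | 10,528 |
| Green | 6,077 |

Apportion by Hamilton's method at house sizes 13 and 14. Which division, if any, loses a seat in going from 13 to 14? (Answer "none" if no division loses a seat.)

none

At 13 seats: Red 2, Blue 7, Green 4.
At 14 seats: Red 2, Blue 8, Green 4.
No division's allocation decreased.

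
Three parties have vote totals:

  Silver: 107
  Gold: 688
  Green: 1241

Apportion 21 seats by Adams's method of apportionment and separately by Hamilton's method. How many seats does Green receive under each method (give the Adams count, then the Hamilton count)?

Adams: Silver 2, Gold 7, Green 12.
Hamilton: Silver 1, Gold 7, Green 13.
Green gets 12 under Adams and 13 under Hamilton.

12 and 13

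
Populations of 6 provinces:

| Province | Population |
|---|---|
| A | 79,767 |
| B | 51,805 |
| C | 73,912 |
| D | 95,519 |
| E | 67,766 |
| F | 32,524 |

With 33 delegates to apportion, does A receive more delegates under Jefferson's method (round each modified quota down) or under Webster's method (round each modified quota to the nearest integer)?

Jefferson: A 7, B 4, C 6, D 8, E 6, F 2.
Webster: A 6, B 4, C 6, D 8, E 6, F 3.
A gets 7 under Jefferson and 6 under Webster.

Jefferson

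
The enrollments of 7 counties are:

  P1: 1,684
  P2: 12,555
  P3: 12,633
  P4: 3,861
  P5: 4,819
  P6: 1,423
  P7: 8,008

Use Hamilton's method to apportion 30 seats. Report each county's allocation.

Total 44983; standard divisor 44983/30 ≈ 1499.433.
Standard quotas: P1 1.1231, P2 8.3732, P3 8.4252, P4 2.5750, P5 3.2139, P6 0.9490, P7 5.3407.
Lower quotas: P1 1, P2 8, P3 8, P4 2, P5 3, P6 0, P7 5 (sum 27, leaving 3 seats).
Remainders in descending order: P6 0.9490, P4 0.5750, P3 0.4252, P2 0.3732, P7 0.3407, P5 0.2139, P1 0.1231.
Largest remainders: P6, P4, P3 receive the extra seats.

P1 1; P2 8; P3 9; P4 3; P5 3; P6 1; P7 5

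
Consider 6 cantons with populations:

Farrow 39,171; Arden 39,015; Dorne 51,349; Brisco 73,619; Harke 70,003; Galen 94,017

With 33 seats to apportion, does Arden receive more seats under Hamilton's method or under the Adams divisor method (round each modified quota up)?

Hamilton: Farrow 4, Arden 3, Dorne 5, Brisco 7, Harke 6, Galen 8.
Adams: Farrow 4, Arden 4, Dorne 5, Brisco 6, Harke 6, Galen 8.
Arden gets 3 under Hamilton and 4 under Adams.

Adams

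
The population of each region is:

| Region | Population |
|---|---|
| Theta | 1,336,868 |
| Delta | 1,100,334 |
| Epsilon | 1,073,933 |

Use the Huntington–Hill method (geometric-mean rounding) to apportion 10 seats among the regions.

Theta=4, Delta=3, Epsilon=3

With divisor 351780: modified quotas Theta 3.800, Delta 3.128, Epsilon 3.053.
Geometric-mean thresholds: Theta √(3·4)=3.464, Delta √(3·4)=3.464, Epsilon √(3·4)=3.464.
Each quota rounded against its threshold gives Theta 4, Delta 3, Epsilon 3 (total 10).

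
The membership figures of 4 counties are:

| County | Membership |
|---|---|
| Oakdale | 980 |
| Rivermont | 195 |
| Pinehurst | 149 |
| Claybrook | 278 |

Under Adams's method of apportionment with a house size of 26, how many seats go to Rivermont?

3

Standard divisor 1602/26 ≈ 61.615; standard quotas: Oakdale 15.905, Rivermont 3.165, Pinehurst 2.418, Claybrook 4.512.
Rounding up gives 16, 4, 3, 5 = 28 seats, so the divisor must be adjusted.
With modified divisor 67: modified quotas Oakdale 14.627, Rivermont 2.910, Pinehurst 2.224, Claybrook 4.149.
Rounding up: Oakdale 15, Rivermont 3, Pinehurst 3, Claybrook 5 (total 26).
Rivermont receives 3.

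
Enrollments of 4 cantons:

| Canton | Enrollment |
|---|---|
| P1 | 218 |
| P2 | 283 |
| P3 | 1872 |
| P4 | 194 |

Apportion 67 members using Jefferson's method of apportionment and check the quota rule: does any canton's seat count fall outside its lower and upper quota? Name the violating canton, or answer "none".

P3

Standard quotas: P1 5.690, P2 7.386, P3 48.860, P4 5.063.
Jefferson allocation: P1 5, P2 7, P3 50, P4 5.
P3 has quota 48.860 (lower 48, upper 49) but receives 50 — outside the quota interval.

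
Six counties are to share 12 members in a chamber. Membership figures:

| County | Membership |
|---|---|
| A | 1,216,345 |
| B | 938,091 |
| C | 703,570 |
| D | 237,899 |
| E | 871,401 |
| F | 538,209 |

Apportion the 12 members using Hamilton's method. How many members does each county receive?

Total 4505515; standard divisor 4505515/12 ≈ 375459.583.
Standard quotas: A 3.2396, B 2.4985, C 1.8739, D 0.6336, E 2.3209, F 1.4335.
Lower quotas: A 3, B 2, C 1, D 0, E 2, F 1 (sum 9, leaving 3 seats).
Remainders in descending order: C 0.8739, D 0.6336, B 0.4985, F 0.4335, E 0.3209, A 0.2396.
Largest remainders: C, D, B receive the extra seats.

A=3, B=3, C=2, D=1, E=2, F=1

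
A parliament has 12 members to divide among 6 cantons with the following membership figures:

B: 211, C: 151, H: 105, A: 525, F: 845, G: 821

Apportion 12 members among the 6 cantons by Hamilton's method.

Standard divisor: 2658 ÷ 12 ≈ 221.5.
Standard quotas: B 0.953, C 0.682, H 0.474, A 2.370, F 3.815, G 3.707.
Lower quotas: B 0, C 0, H 0, A 2, F 3, G 3 (sum 8, leaving 4 seats).
Remainders in descending order: B 0.953, F 0.815, G 0.707, C 0.682, H 0.474, A 0.370.
Largest remainders: B, F, G, C receive the extra seats.

B: 1, C: 1, H: 0, A: 2, F: 4, G: 4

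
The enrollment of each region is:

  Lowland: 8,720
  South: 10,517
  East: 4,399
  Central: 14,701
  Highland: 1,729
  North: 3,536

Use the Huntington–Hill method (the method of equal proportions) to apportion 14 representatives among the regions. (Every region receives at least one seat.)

With divisor 3199: modified quotas Lowland 2.726, South 3.288, East 1.375, Central 4.595, Highland 0.540, North 1.105.
Geometric-mean thresholds: Lowland √(2·3)=2.449, South √(3·4)=3.464, East √(1·2)=1.414, Central √(4·5)=4.472, Highland (min 1), North √(1·2)=1.414.
Each quota rounded against its threshold gives Lowland 3, South 3, East 1, Central 5, Highland 1, North 1 (total 14).

Lowland 3; South 3; East 1; Central 5; Highland 1; North 1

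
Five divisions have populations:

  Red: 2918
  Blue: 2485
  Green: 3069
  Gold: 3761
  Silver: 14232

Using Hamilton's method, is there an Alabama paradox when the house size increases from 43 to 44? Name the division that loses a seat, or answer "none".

none

At 43 seats: Red 5, Blue 4, Green 5, Gold 6, Silver 23.
At 44 seats: Red 5, Blue 4, Green 5, Gold 6, Silver 24.
No division's allocation decreased.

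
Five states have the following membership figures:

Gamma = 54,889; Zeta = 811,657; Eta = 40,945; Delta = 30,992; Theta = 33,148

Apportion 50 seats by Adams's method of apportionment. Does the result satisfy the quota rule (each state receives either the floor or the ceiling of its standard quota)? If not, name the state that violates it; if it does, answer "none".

Zeta

Standard quotas: Gamma 2.825, Zeta 41.768, Eta 2.107, Delta 1.595, Theta 1.706.
Adams allocation: Gamma 3, Zeta 40, Eta 3, Delta 2, Theta 2.
Zeta has quota 41.768 (lower 41, upper 42) but receives 40 — outside the quota interval.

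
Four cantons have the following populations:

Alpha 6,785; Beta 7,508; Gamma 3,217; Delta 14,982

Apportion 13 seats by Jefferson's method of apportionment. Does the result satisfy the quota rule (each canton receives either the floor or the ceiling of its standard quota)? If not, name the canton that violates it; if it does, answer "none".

Standard quotas: Alpha 2.715, Beta 3.004, Gamma 1.287, Delta 5.994.
Jefferson allocation: Alpha 3, Beta 3, Gamma 1, Delta 6.
Every allocation lies between the lower and upper quota.

none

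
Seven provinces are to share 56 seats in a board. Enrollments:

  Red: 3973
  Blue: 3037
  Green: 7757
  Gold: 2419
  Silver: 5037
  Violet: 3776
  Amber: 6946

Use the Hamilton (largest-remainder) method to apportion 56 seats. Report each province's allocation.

The standard divisor is 32945/56 ≈ 588.304.
Standard quotas: Red 6.7533, Blue 5.1623, Green 13.1854, Gold 4.1118, Silver 8.5619, Violet 6.4185, Amber 11.8068.
Lower quotas: Red 6, Blue 5, Green 13, Gold 4, Silver 8, Violet 6, Amber 11 (sum 53, leaving 3 seats).
Remainders in descending order: Amber 0.8068, Red 0.7533, Silver 0.5619, Violet 0.4185, Green 0.1854, Blue 0.1623, Gold 0.1118.
The surplus seats go to Amber, Red, Silver.

Red 7; Blue 5; Green 13; Gold 4; Silver 9; Violet 6; Amber 12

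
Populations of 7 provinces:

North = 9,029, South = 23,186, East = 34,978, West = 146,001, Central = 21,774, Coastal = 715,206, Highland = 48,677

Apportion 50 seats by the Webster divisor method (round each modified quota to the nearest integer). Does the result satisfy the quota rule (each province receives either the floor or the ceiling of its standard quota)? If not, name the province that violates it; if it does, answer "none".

Coastal

Standard quotas: North 0.452, South 1.161, East 1.751, West 7.308, Central 1.090, Coastal 35.801, Highland 2.437.
Webster allocation: North 0, South 1, East 2, West 7, Central 1, Coastal 37, Highland 2.
Coastal has quota 35.801 (lower 35, upper 36) but receives 37 — outside the quota interval.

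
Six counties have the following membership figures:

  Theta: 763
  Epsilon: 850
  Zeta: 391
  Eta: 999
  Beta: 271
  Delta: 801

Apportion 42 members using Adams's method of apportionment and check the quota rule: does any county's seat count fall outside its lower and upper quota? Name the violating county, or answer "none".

none

Standard quotas: Theta 7.864, Epsilon 8.761, Zeta 4.030, Eta 10.296, Beta 2.793, Delta 8.256.
Adams allocation: Theta 8, Epsilon 9, Zeta 4, Eta 10, Beta 3, Delta 8.
Every allocation lies between the lower and upper quota.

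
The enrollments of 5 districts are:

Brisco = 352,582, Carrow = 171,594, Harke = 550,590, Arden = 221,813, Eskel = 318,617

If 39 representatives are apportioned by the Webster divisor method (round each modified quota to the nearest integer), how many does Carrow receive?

4

Standard divisor 1615196/39 ≈ 41415.282; standard quotas: Brisco 8.513, Carrow 4.143, Harke 13.294, Arden 5.356, Eskel 7.693.
Rounding to the nearest integer gives Brisco 9, Carrow 4, Harke 13, Arden 5, Eskel 8 — total 39, matching the house size, so no adjustment is needed.
Carrow receives 4.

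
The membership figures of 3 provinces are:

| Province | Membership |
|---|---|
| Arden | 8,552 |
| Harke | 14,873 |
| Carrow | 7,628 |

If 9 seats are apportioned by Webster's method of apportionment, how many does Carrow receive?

Standard divisor 31053/9 ≈ 3450.333; standard quotas: Arden 2.479, Harke 4.311, Carrow 2.211.
Rounding to the nearest integer gives 2, 4, 2 = 8 seats, so the divisor must be adjusted.
With modified divisor 3360: modified quotas Arden 2.545, Harke 4.426, Carrow 2.270.
Rounding to the nearest integer: Arden 3, Harke 4, Carrow 2 (total 9).
Carrow receives 2.

2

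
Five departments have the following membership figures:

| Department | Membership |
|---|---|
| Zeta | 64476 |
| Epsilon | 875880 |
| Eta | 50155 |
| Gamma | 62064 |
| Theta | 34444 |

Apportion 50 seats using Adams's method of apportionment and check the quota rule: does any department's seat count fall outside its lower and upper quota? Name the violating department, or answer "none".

Epsilon

Standard quotas: Zeta 2.966, Epsilon 40.288, Eta 2.307, Gamma 2.855, Theta 1.584.
Adams allocation: Zeta 3, Epsilon 39, Eta 3, Gamma 3, Theta 2.
Epsilon has quota 40.288 (lower 40, upper 41) but receives 39 — outside the quota interval.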